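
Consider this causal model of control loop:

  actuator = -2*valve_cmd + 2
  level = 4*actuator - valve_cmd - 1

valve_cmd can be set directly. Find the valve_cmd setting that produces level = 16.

Substituting into the level equation gives level = -9*valve_cmd + 7.
Solve -9*valve_cmd + 7 = 16: valve_cmd = (16 - 7) / -9 = -1.

valve_cmd = -1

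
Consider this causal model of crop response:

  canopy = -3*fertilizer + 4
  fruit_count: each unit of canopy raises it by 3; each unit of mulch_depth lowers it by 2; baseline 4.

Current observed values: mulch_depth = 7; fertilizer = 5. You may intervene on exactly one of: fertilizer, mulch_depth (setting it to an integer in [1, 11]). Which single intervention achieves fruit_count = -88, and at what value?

Intervening on fertilizer: with other inputs at their observed values, fruit_count = -9*fertilizer + 2. Solving for -88 gives fertilizer = 10, within [1, 11].
Intervening on mulch_depth: fruit_count = -2*mulch_depth - 29. Reaching -88 requires mulch_depth = 59/2, not an integer.

set fertilizer = 10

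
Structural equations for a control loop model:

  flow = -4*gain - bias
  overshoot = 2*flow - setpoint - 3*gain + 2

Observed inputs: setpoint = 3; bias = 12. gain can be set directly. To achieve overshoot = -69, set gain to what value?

gain = 4

Substituting into the flow equation gives flow = -4*gain - 12.
Substituting into the overshoot equation gives overshoot = -11*gain - 25.
Solve -11*gain - 25 = -69: gain = (-69 + 25) / -11 = 4.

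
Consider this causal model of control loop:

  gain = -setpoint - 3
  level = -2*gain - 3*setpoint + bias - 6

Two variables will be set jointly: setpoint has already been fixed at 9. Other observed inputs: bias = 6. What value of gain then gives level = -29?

With setpoint held at 9:
Intervening on gain fixes its value directly, overriding its dependence on setpoint.
Substituting into the level equation gives level = -2*gain - 27.
Solve -2*gain - 27 = -29: gain = (-29 + 27) / -2 = 1.

gain = 1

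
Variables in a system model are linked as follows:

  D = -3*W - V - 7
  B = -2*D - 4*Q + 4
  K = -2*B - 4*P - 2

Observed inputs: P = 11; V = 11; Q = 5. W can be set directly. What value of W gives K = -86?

W = 0

Substituting into the D equation gives D = -3*W - 18.
Substituting into the B equation gives B = 6*W + 20.
K becomes -12*W - 86.
Solve -12*W - 86 = -86: W = (-86 + 86) / -12 = 0.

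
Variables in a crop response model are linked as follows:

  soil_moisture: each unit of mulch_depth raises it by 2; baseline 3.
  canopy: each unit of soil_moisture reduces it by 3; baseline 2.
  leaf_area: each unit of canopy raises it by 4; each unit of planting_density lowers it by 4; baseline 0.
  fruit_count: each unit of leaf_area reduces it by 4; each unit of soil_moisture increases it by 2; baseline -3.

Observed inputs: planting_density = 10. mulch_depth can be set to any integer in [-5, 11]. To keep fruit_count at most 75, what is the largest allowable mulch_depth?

Substituting into the canopy equation gives canopy = -6*mulch_depth - 7.
Substituting into the leaf_area equation gives leaf_area = -24*mulch_depth - 68.
Substituting into the fruit_count equation gives fruit_count = 100*mulch_depth + 275.
Require 100*mulch_depth + 275 ≤ 75, so mulch_depth ≤ -2.
The largest integer in [-5, 11] satisfying this is -2.

mulch_depth = -2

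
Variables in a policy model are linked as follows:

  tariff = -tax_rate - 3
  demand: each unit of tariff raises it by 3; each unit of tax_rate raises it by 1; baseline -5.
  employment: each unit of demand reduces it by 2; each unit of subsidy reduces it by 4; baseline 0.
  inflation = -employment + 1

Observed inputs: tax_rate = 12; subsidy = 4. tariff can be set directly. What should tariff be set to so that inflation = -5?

tariff = -6

Intervening on tariff fixes its value directly, overriding its dependence on tax_rate.
Substituting into the demand equation gives demand = 3*tariff + 7.
employment becomes -6*tariff - 30.
inflation becomes 6*tariff + 31.
Solve 6*tariff + 31 = -5: tariff = (-5 - 31) / 6 = -6.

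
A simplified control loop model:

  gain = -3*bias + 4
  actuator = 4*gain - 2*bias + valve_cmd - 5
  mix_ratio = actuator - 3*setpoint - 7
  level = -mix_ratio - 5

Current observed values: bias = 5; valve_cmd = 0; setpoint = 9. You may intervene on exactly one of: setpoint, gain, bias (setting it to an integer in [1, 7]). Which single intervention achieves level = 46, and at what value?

Intervening on setpoint: level = 3*setpoint + 61. Reaching 46 requires setpoint = -5, outside [1, 7].
Intervening on gain: level = -4*gain + 44. Reaching 46 requires gain = -1/2, not an integer.
Intervening on bias: with other inputs at their observed values, level = 14*bias + 18. Solving for 46 gives bias = 2, within [1, 7].

set bias = 2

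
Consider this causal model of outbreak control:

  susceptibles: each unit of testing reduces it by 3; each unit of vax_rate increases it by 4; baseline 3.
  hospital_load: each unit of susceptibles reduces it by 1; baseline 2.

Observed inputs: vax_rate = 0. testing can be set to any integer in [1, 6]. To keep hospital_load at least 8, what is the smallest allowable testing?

testing = 3

Substituting into the susceptibles equation gives susceptibles = -3*testing + 3.
Substituting into the hospital_load equation gives hospital_load = 3*testing - 1.
Require 3*testing - 1 ≥ 8, so testing ≥ 3.
The smallest integer in [1, 6] satisfying this is 3.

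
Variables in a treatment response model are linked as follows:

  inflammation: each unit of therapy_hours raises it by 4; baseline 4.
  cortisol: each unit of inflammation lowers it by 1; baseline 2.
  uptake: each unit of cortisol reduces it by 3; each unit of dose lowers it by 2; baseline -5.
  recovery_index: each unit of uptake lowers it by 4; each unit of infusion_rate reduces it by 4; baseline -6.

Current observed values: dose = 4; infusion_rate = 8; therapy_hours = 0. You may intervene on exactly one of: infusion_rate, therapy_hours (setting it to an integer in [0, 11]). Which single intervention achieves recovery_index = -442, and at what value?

set therapy_hours = 9

Intervening on infusion_rate: recovery_index = -4*infusion_rate + 22. Reaching -442 requires infusion_rate = 116, outside [0, 11].
Intervening on therapy_hours: with other inputs at their observed values, recovery_index = -48*therapy_hours - 10. Solving for -442 gives therapy_hours = 9, within [0, 11].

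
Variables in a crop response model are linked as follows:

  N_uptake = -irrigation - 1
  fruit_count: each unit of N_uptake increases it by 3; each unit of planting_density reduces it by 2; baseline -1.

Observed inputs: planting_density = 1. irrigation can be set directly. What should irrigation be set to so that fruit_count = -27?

irrigation = 7

Substituting into the fruit_count equation gives fruit_count = -3*irrigation - 6.
Solve -3*irrigation - 6 = -27: irrigation = (-27 + 6) / -3 = 7.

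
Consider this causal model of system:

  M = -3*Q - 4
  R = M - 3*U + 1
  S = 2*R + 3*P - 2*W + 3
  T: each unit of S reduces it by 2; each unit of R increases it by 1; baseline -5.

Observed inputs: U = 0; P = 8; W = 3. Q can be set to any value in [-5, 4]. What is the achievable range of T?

Substituting into the R equation gives R = -3*Q - 3.
So S = -6*Q + 15.
So T = 9*Q - 38.
Linear in Q, so extremes are at the endpoints: Q = -5 gives T = -83; Q = 4 gives T = -2.

-83 to -2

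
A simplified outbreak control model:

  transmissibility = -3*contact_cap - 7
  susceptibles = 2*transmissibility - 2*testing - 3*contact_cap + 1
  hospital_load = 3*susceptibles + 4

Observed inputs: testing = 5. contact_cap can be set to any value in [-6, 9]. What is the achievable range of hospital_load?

-308 to 97

Substituting into the susceptibles equation gives susceptibles = -9*contact_cap - 23.
So hospital_load = -27*contact_cap - 65.
Linear in contact_cap, so extremes are at the endpoints: contact_cap = -6 gives hospital_load = 97; contact_cap = 9 gives hospital_load = -308.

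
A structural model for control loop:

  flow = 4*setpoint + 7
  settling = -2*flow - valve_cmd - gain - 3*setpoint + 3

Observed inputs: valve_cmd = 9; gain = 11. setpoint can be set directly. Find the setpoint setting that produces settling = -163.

Substituting into the settling equation gives settling = -11*setpoint - 31.
Solve -11*setpoint - 31 = -163: setpoint = (-163 + 31) / -11 = 12.

setpoint = 12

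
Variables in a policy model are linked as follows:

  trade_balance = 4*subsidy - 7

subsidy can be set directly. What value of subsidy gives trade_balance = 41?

subsidy = 12

Solve 4*subsidy - 7 = 41: subsidy = (41 + 7) / 4 = 12.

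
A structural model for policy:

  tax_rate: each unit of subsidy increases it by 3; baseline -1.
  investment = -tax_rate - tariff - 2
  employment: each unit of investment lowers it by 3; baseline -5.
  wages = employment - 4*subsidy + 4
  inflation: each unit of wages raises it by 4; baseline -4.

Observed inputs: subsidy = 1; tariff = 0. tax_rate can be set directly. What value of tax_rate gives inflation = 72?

tax_rate = 6

Intervening on tax_rate fixes its value directly, overriding its dependence on subsidy.
Substituting into the investment equation gives investment = -tax_rate - 2.
So employment = 3*tax_rate + 1.
Substituting into the wages equation gives wages = 3*tax_rate + 1.
So inflation = 12*tax_rate.
Solve 12*tax_rate = 72: tax_rate = 72 / 12 = 6.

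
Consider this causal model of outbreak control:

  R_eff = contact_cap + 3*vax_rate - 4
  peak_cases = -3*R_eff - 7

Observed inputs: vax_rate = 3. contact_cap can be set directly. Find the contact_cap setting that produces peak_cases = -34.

contact_cap = 4

Substituting into the R_eff equation gives R_eff = contact_cap + 5.
So peak_cases = -3*contact_cap - 22.
Solve -3*contact_cap - 22 = -34: contact_cap = (-34 + 22) / -3 = 4.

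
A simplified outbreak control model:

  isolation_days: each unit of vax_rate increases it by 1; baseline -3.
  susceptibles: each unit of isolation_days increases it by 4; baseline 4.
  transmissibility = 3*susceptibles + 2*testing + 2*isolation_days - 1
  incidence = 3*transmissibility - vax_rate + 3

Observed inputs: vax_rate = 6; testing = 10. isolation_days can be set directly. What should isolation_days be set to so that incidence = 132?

Intervening on isolation_days fixes its value directly, overriding its dependence on vax_rate.
Substituting into the transmissibility equation gives transmissibility = 14*isolation_days + 31.
Substituting into the incidence equation gives incidence = 42*isolation_days + 90.
Solve 42*isolation_days + 90 = 132: isolation_days = (132 - 90) / 42 = 1.

isolation_days = 1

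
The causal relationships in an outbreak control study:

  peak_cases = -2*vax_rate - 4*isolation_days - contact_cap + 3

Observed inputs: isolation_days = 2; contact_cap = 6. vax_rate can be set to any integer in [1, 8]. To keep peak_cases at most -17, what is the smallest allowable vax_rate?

Substituting into the peak_cases equation gives peak_cases = -2*vax_rate - 11.
Require -2*vax_rate - 11 ≤ -17, so vax_rate ≥ 3.
The smallest integer in [1, 8] satisfying this is 3.

vax_rate = 3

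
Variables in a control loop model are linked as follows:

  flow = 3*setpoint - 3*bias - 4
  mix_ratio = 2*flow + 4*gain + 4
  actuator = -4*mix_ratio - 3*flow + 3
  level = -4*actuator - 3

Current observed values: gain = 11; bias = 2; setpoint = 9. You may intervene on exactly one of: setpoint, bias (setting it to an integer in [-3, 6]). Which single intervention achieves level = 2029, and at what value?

set bias = -2

Intervening on setpoint: level = 132*setpoint + 313. Reaching 2029 requires setpoint = 13, outside [-3, 6].
Intervening on bias: with other inputs at their observed values, level = -132*bias + 1765. Solving for 2029 gives bias = -2, within [-3, 6].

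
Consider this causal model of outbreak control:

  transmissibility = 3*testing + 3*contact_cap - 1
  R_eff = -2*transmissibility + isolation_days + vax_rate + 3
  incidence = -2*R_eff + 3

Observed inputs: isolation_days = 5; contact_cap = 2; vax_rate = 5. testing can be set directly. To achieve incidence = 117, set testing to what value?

testing = 10

Substituting into the transmissibility equation gives transmissibility = 3*testing + 5.
So R_eff = -6*testing + 3.
This gives incidence = 12*testing - 3.
Solve 12*testing - 3 = 117: testing = (117 + 3) / 12 = 10.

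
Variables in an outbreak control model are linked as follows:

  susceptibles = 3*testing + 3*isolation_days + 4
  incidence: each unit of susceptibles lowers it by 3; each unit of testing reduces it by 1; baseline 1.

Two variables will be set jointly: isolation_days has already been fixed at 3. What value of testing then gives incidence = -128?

testing = 9

With isolation_days held at 3:
Substituting into the susceptibles equation gives susceptibles = 3*testing + 13.
Substituting into the incidence equation gives incidence = -10*testing - 38.
Solve -10*testing - 38 = -128: testing = (-128 + 38) / -10 = 9.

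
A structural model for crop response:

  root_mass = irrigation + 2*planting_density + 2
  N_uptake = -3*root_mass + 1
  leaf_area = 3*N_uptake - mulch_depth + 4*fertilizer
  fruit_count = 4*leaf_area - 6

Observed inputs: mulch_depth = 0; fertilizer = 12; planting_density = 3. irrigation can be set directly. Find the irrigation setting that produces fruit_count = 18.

Substituting into the root_mass equation gives root_mass = irrigation + 8.
N_uptake becomes -3*irrigation - 23.
leaf_area becomes -9*irrigation - 21.
Substituting into the fruit_count equation gives fruit_count = -36*irrigation - 90.
Solve -36*irrigation - 90 = 18: irrigation = (18 + 90) / -36 = -3.

irrigation = -3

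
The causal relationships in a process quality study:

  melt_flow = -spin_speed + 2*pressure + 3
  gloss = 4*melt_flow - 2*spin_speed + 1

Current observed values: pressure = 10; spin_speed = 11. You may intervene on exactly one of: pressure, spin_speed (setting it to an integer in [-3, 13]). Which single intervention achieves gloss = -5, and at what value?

set pressure = 6

Intervening on pressure: with other inputs at their observed values, gloss = 8*pressure - 53. Solving for -5 gives pressure = 6, within [-3, 13].
Intervening on spin_speed: gloss = -6*spin_speed + 93. Reaching -5 requires spin_speed = 49/3, not an integer.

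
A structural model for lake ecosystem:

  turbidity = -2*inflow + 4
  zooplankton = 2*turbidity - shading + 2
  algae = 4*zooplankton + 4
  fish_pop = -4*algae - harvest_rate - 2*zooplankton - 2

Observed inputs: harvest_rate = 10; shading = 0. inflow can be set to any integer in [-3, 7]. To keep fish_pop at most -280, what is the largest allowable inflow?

inflow = -1

Substituting into the zooplankton equation gives zooplankton = -4*inflow + 10.
This gives algae = -16*inflow + 44.
So fish_pop = 72*inflow - 208.
Require 72*inflow - 208 ≤ -280, so inflow ≤ -1.
The largest integer in [-3, 7] satisfying this is -1.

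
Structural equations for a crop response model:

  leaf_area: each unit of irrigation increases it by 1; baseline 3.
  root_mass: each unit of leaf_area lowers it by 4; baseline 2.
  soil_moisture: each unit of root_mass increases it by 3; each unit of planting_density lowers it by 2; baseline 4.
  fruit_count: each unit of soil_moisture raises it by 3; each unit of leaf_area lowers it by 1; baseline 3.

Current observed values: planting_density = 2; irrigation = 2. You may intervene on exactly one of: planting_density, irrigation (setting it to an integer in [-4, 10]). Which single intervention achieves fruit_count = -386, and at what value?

set irrigation = 8

Intervening on planting_density: fruit_count = -6*planting_density - 152. Reaching -386 requires planting_density = 39, outside [-4, 10].
Intervening on irrigation: with other inputs at their observed values, fruit_count = -37*irrigation - 90. Solving for -386 gives irrigation = 8, within [-4, 10].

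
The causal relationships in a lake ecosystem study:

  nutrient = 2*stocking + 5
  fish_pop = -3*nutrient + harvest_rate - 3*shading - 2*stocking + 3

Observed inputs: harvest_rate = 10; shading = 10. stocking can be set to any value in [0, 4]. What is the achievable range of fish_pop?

-64 to -32

Substituting into the fish_pop equation gives fish_pop = -8*stocking - 32.
Linear in stocking, so extremes are at the endpoints: stocking = 0 gives fish_pop = -32; stocking = 4 gives fish_pop = -64.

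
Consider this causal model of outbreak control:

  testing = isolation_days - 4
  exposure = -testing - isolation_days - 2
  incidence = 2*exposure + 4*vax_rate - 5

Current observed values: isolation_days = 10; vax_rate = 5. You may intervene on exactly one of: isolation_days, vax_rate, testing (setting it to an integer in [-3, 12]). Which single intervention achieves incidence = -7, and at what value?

set testing = -1

Intervening on isolation_days: incidence = -4*isolation_days + 19. Reaching -7 requires isolation_days = 13/2, not an integer.
Intervening on vax_rate: incidence = 4*vax_rate - 41. Reaching -7 requires vax_rate = 17/2, not an integer.
Intervening on testing: with other inputs at their observed values, incidence = -2*testing - 9. Solving for -7 gives testing = -1, within [-3, 12].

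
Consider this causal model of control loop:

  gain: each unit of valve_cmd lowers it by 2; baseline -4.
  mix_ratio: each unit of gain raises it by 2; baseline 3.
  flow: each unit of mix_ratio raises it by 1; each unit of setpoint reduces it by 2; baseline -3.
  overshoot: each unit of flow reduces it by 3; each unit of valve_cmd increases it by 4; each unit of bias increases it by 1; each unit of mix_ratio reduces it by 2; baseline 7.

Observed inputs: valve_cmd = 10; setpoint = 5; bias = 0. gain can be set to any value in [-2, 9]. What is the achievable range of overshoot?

Intervening on gain fixes its value directly, overriding its dependence on valve_cmd.
Substituting into the flow equation gives flow = 2*gain - 10.
This gives overshoot = -10*gain + 71.
Linear in gain, so extremes are at the endpoints: gain = -2 gives overshoot = 91; gain = 9 gives overshoot = -19.

-19 to 91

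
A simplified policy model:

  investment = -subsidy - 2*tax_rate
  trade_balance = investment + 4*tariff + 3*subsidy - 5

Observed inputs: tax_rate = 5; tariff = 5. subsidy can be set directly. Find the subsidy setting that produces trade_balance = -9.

Substituting into the investment equation gives investment = -subsidy - 10.
This gives trade_balance = 2*subsidy + 5.
Solve 2*subsidy + 5 = -9: subsidy = (-9 - 5) / 2 = -7.

subsidy = -7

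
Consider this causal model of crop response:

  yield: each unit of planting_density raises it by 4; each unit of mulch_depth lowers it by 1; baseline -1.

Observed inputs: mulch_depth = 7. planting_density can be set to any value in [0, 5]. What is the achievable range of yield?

Substituting into the yield equation gives yield = 4*planting_density - 8.
Linear in planting_density, so extremes are at the endpoints: planting_density = 0 gives yield = -8; planting_density = 5 gives yield = 12.

-8 to 12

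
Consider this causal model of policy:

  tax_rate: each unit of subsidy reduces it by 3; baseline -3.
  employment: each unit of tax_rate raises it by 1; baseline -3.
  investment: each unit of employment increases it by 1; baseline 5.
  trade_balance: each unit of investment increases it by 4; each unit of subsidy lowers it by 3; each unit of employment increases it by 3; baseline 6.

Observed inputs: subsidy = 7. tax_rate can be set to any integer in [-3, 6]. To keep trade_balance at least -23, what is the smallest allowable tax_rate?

Intervening on tax_rate fixes its value directly, overriding its dependence on subsidy.
Substituting into the investment equation gives investment = tax_rate + 2.
Substituting into the trade_balance equation gives trade_balance = 7*tax_rate - 16.
Require 7*tax_rate - 16 ≥ -23, so tax_rate ≥ -1.
The smallest integer in [-3, 6] satisfying this is -1.

tax_rate = -1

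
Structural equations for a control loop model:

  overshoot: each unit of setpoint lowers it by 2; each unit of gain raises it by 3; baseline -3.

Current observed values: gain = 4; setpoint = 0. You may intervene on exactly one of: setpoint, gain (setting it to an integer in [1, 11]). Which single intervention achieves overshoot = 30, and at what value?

Intervening on setpoint: overshoot = -2*setpoint + 9. Reaching 30 requires setpoint = -21/2, not an integer.
Intervening on gain: with other inputs at their observed values, overshoot = 3*gain - 3. Solving for 30 gives gain = 11, within [1, 11].

set gain = 11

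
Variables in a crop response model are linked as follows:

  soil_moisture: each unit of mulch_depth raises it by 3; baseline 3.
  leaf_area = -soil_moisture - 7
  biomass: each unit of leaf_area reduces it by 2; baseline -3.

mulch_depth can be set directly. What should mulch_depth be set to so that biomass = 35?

Substituting into the leaf_area equation gives leaf_area = -3*mulch_depth - 10.
Substituting into the biomass equation gives biomass = 6*mulch_depth + 17.
Solve 6*mulch_depth + 17 = 35: mulch_depth = (35 - 17) / 6 = 3.

mulch_depth = 3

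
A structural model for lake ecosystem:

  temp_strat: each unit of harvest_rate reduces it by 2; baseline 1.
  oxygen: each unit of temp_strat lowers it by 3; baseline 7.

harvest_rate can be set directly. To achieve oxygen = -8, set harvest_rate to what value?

Substituting into the oxygen equation gives oxygen = 6*harvest_rate + 4.
Solve 6*harvest_rate + 4 = -8: harvest_rate = (-8 - 4) / 6 = -2.

harvest_rate = -2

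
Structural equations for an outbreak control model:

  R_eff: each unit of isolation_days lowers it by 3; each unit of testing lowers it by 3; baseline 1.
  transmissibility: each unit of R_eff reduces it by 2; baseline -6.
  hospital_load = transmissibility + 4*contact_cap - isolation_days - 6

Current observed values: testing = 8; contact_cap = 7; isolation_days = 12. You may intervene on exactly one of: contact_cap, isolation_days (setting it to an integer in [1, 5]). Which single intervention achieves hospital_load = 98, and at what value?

set contact_cap = 1

Intervening on contact_cap: with other inputs at their observed values, hospital_load = 4*contact_cap + 94. Solving for 98 gives contact_cap = 1, within [1, 5].
Intervening on isolation_days: hospital_load = 5*isolation_days + 62. Reaching 98 requires isolation_days = 36/5, not an integer.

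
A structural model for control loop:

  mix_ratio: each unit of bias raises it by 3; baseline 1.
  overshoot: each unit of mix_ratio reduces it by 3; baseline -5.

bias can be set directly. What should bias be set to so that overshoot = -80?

Substituting into the overshoot equation gives overshoot = -9*bias - 8.
Solve -9*bias - 8 = -80: bias = (-80 + 8) / -9 = 8.

bias = 8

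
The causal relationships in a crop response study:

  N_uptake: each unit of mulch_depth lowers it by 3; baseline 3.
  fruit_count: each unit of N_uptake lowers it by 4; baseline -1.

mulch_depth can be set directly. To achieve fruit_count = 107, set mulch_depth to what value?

Substituting into the fruit_count equation gives fruit_count = 12*mulch_depth - 13.
Solve 12*mulch_depth - 13 = 107: mulch_depth = (107 + 13) / 12 = 10.

mulch_depth = 10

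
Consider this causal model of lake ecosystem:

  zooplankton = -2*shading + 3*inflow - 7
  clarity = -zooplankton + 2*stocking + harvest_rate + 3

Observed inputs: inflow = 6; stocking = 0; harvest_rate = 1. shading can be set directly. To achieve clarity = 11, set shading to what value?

Substituting into the zooplankton equation gives zooplankton = -2*shading + 11.
So clarity = 2*shading - 7.
Solve 2*shading - 7 = 11: shading = (11 + 7) / 2 = 9.

shading = 9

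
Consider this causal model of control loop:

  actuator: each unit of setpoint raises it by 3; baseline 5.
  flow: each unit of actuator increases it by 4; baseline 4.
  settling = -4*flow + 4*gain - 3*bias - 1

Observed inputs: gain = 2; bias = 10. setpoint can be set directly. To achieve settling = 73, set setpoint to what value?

Substituting into the flow equation gives flow = 12*setpoint + 24.
This gives settling = -48*setpoint - 119.
Solve -48*setpoint - 119 = 73: setpoint = (73 + 119) / -48 = -4.

setpoint = -4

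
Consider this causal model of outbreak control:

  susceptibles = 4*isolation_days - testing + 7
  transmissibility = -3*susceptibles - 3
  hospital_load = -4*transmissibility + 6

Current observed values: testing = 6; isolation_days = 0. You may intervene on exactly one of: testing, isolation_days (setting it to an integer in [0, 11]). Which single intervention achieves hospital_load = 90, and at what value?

set testing = 1

Intervening on testing: with other inputs at their observed values, hospital_load = -12*testing + 102. Solving for 90 gives testing = 1, within [0, 11].
Intervening on isolation_days: hospital_load = 48*isolation_days + 30. Reaching 90 requires isolation_days = 5/4, not an integer.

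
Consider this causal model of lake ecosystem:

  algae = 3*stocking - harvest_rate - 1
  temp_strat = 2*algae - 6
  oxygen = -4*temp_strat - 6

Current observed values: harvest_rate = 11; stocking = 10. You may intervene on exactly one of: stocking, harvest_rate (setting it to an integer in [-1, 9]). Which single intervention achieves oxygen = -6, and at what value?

set stocking = 5

Intervening on stocking: with other inputs at their observed values, oxygen = -24*stocking + 114. Solving for -6 gives stocking = 5, within [-1, 9].
Intervening on harvest_rate: oxygen = 8*harvest_rate - 214. Reaching -6 requires harvest_rate = 26, outside [-1, 9].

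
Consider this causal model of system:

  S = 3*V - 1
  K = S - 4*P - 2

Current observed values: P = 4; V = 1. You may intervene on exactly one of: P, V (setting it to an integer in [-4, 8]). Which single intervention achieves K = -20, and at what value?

Intervening on P: with other inputs at their observed values, K = -4*P. Solving for -20 gives P = 5, within [-4, 8].
Intervening on V: K = 3*V - 19. Reaching -20 requires V = -1/3, not an integer.

set P = 5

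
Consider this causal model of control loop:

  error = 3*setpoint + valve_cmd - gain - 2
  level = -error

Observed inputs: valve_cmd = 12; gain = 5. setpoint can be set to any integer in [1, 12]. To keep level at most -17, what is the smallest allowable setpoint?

Substituting into the error equation gives error = 3*setpoint + 5.
This gives level = -3*setpoint - 5.
Require -3*setpoint - 5 ≤ -17, so setpoint ≥ 4.
The smallest integer in [1, 12] satisfying this is 4.

setpoint = 4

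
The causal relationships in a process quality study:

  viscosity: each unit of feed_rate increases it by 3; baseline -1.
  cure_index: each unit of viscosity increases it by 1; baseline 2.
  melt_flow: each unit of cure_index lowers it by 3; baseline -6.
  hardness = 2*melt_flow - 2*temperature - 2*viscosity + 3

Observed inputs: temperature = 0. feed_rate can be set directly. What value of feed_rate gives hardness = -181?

feed_rate = 7

Substituting into the cure_index equation gives cure_index = 3*feed_rate + 1.
So melt_flow = -9*feed_rate - 9.
Substituting into the hardness equation gives hardness = -24*feed_rate - 13.
Solve -24*feed_rate - 13 = -181: feed_rate = (-181 + 13) / -24 = 7.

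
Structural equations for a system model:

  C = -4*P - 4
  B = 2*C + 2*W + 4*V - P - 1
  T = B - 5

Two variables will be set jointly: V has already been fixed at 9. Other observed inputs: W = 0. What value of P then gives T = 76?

P = -6

With V held at 9:
Substituting into the B equation gives B = -9*P + 27.
T becomes -9*P + 22.
Solve -9*P + 22 = 76: P = (76 - 22) / -9 = -6.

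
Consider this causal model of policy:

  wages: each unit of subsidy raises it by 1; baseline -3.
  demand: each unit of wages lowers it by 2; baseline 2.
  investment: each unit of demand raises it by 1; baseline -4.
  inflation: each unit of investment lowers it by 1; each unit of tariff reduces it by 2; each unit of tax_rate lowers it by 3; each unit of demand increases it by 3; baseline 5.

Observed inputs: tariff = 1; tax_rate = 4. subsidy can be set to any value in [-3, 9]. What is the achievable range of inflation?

Substituting into the demand equation gives demand = -2*subsidy + 8.
So investment = -2*subsidy + 4.
inflation becomes -4*subsidy + 11.
Linear in subsidy, so extremes are at the endpoints: subsidy = -3 gives inflation = 23; subsidy = 9 gives inflation = -25.

-25 to 23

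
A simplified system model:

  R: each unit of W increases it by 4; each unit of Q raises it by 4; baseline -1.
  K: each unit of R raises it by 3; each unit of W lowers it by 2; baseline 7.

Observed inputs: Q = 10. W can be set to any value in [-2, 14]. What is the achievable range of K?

Substituting into the R equation gives R = 4*W + 39.
K becomes 10*W + 124.
Linear in W, so extremes are at the endpoints: W = -2 gives K = 104; W = 14 gives K = 264.

104 to 264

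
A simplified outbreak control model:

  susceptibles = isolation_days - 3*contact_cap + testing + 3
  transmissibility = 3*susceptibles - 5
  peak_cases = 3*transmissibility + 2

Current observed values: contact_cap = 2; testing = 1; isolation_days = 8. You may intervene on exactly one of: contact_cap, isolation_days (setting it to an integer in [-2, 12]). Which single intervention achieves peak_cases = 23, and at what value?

Intervening on contact_cap: peak_cases = -27*contact_cap + 95. Reaching 23 requires contact_cap = 8/3, not an integer.
Intervening on isolation_days: with other inputs at their observed values, peak_cases = 9*isolation_days - 31. Solving for 23 gives isolation_days = 6, within [-2, 12].

set isolation_days = 6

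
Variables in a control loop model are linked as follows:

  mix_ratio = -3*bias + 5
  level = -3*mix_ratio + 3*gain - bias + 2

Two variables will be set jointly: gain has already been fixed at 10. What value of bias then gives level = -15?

With gain held at 10:
Substituting into the level equation gives level = 8*bias + 17.
Solve 8*bias + 17 = -15: bias = (-15 - 17) / 8 = -4.

bias = -4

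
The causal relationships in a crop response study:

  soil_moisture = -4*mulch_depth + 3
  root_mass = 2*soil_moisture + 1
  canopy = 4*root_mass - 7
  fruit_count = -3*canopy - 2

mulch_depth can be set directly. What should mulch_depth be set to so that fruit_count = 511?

mulch_depth = 6

Substituting into the root_mass equation gives root_mass = -8*mulch_depth + 7.
Substituting into the canopy equation gives canopy = -32*mulch_depth + 21.
Substituting into the fruit_count equation gives fruit_count = 96*mulch_depth - 65.
Solve 96*mulch_depth - 65 = 511: mulch_depth = (511 + 65) / 96 = 6.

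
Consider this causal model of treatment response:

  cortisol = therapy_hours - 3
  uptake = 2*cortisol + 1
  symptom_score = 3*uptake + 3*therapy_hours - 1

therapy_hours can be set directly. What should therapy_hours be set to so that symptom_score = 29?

therapy_hours = 5

Substituting into the uptake equation gives uptake = 2*therapy_hours - 5.
This gives symptom_score = 9*therapy_hours - 16.
Solve 9*therapy_hours - 16 = 29: therapy_hours = (29 + 16) / 9 = 5.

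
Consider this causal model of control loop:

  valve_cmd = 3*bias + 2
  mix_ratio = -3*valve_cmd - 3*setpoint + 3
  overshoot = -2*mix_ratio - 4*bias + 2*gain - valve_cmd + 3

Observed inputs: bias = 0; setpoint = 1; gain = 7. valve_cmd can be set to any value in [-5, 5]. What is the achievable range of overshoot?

Intervening on valve_cmd fixes its value directly, overriding its dependence on bias.
Substituting into the mix_ratio equation gives mix_ratio = -3*valve_cmd.
overshoot becomes 5*valve_cmd + 17.
Linear in valve_cmd, so extremes are at the endpoints: valve_cmd = -5 gives overshoot = -8; valve_cmd = 5 gives overshoot = 42.

-8 to 42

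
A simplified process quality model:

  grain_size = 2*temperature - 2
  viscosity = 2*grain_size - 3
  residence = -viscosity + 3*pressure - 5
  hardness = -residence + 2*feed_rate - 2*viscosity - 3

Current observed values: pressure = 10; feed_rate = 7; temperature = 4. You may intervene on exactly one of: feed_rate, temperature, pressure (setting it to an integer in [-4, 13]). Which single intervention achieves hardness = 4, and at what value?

set pressure = 1

Intervening on feed_rate: hardness = 2*feed_rate - 37. Reaching 4 requires feed_rate = 41/2, not an integer.
Intervening on temperature: hardness = -4*temperature - 7. Reaching 4 requires temperature = -11/4, not an integer.
Intervening on pressure: with other inputs at their observed values, hardness = -3*pressure + 7. Solving for 4 gives pressure = 1, within [-4, 13].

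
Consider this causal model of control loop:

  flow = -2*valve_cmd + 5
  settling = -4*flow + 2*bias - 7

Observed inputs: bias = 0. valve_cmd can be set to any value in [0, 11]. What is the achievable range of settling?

-27 to 61

Substituting into the settling equation gives settling = 8*valve_cmd - 27.
Linear in valve_cmd, so extremes are at the endpoints: valve_cmd = 0 gives settling = -27; valve_cmd = 11 gives settling = 61.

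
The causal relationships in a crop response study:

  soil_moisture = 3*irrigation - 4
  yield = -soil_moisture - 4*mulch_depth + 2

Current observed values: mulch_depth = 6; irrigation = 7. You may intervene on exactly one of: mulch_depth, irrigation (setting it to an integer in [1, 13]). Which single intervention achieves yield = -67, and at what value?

Intervening on mulch_depth: with other inputs at their observed values, yield = -4*mulch_depth - 15. Solving for -67 gives mulch_depth = 13, within [1, 13].
Intervening on irrigation: yield = -3*irrigation - 18. Reaching -67 requires irrigation = 49/3, not an integer.

set mulch_depth = 13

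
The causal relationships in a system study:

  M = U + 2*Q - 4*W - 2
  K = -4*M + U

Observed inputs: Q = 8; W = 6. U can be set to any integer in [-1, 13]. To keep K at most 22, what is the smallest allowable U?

U = 6

Substituting into the M equation gives M = U - 10.
So K = -3*U + 40.
Require -3*U + 40 ≤ 22, so U ≥ 6.
The smallest integer in [-1, 13] satisfying this is 6.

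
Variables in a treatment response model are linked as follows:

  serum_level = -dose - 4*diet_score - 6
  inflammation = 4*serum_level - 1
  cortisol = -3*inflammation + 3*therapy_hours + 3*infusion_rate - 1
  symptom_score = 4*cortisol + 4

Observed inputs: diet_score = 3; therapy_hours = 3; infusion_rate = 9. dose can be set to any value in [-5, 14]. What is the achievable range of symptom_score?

Substituting into the serum_level equation gives serum_level = -dose - 18.
inflammation becomes -4*dose - 73.
This gives cortisol = 12*dose + 254.
symptom_score becomes 48*dose + 1020.
Linear in dose, so extremes are at the endpoints: dose = -5 gives symptom_score = 780; dose = 14 gives symptom_score = 1692.

780 to 1692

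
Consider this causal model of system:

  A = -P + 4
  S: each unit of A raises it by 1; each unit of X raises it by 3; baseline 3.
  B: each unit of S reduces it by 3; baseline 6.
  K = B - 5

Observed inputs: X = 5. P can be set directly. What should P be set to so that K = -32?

P = 11

Substituting into the S equation gives S = -P + 22.
Substituting into the B equation gives B = 3*P - 60.
Substituting into the K equation gives K = 3*P - 65.
Solve 3*P - 65 = -32: P = (-32 + 65) / 3 = 11.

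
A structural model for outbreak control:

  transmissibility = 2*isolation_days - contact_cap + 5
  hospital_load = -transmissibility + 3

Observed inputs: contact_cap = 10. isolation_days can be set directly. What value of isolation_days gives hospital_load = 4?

Substituting into the transmissibility equation gives transmissibility = 2*isolation_days - 5.
Substituting into the hospital_load equation gives hospital_load = -2*isolation_days + 8.
Solve -2*isolation_days + 8 = 4: isolation_days = (4 - 8) / -2 = 2.

isolation_days = 2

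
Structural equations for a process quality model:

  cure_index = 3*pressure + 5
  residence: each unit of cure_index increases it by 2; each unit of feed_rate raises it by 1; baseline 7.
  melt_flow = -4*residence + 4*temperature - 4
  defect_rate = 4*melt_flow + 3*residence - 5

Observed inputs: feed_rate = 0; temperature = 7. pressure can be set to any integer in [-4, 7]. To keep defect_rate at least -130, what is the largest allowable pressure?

pressure = 0

Substituting into the residence equation gives residence = 6*pressure + 17.
This gives melt_flow = -24*pressure - 44.
So defect_rate = -78*pressure - 130.
Require -78*pressure - 130 ≥ -130, so pressure ≤ 0.
The largest integer in [-4, 7] satisfying this is 0.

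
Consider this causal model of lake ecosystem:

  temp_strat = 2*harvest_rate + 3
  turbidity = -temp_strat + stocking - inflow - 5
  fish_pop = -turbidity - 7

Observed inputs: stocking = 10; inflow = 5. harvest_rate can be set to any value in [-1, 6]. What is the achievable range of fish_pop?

Substituting into the turbidity equation gives turbidity = -2*harvest_rate - 3.
Substituting into the fish_pop equation gives fish_pop = 2*harvest_rate - 4.
Linear in harvest_rate, so extremes are at the endpoints: harvest_rate = -1 gives fish_pop = -6; harvest_rate = 6 gives fish_pop = 8.

-6 to 8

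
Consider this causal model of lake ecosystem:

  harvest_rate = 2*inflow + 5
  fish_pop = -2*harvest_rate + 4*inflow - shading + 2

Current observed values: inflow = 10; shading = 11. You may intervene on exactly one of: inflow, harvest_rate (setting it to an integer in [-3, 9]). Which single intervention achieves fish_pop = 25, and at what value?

Intervening on inflow: the paths from inflow to fish_pop cancel (net effect zero), leaving fish_pop = -19; 25 is unreachable this way.
Intervening on harvest_rate: with other inputs at their observed values, fish_pop = -2*harvest_rate + 31. Solving for 25 gives harvest_rate = 3, within [-3, 9].

set harvest_rate = 3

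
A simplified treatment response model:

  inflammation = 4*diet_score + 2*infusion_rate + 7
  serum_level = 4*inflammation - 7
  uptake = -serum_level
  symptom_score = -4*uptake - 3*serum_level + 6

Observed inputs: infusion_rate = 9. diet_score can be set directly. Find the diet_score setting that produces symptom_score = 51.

Substituting into the inflammation equation gives inflammation = 4*diet_score + 25.
Substituting into the serum_level equation gives serum_level = 16*diet_score + 93.
So uptake = -16*diet_score - 93.
symptom_score becomes 16*diet_score + 99.
Solve 16*diet_score + 99 = 51: diet_score = (51 - 99) / 16 = -3.

diet_score = -3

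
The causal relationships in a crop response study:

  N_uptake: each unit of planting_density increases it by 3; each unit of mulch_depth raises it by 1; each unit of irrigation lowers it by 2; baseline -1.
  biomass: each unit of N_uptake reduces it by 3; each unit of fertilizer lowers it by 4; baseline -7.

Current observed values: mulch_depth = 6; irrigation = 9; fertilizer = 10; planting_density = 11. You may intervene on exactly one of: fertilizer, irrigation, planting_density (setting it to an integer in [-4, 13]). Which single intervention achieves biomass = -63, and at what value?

set fertilizer = -1

Intervening on fertilizer: with other inputs at their observed values, biomass = -4*fertilizer - 67. Solving for -63 gives fertilizer = -1, within [-4, 13].
Intervening on irrigation: biomass = 6*irrigation - 161. Reaching -63 requires irrigation = 49/3, not an integer.
Intervening on planting_density: biomass = -9*planting_density - 8. Reaching -63 requires planting_density = 55/9, not an integer.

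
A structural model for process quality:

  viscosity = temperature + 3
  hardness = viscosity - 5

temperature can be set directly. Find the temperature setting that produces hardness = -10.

Substituting into the hardness equation gives hardness = temperature - 2.
Solve temperature - 2 = -10: temperature = (-10 + 2) / 1 = -8.

temperature = -8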